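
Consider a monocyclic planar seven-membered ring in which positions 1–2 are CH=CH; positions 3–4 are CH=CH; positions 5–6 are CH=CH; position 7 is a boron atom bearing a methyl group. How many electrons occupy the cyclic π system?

6

Check conjugation: each doubly-bonded ring atom is sp² with one p-orbital electron; the boron has an empty p orbital — every position has a p orbital, so the cyclic π system is continuous.
Counting π electrons: 3 × 2 = 6 from the double-bond units + 0 from the B(methyl) atom = 6.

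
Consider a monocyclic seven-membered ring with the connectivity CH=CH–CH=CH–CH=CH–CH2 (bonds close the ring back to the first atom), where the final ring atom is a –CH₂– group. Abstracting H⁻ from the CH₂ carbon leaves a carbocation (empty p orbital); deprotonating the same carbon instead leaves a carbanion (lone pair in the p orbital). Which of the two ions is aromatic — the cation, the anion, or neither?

In both ions every ring atom is sp² and contributes a p orbital, so both rings are fully conjugated.
Cation: 3 × 2 + 0 = 6 π electrons → 4(1)+2, aromatic.
Anion: 3 × 2 + 2 = 8 π electrons → 4(2), antiaromatic.

The cation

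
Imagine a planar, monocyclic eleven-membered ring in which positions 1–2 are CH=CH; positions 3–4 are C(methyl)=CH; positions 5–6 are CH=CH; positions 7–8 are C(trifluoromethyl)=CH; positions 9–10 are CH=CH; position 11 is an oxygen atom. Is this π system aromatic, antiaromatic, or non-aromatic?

Antiaromatic

The p orbitals form a continuous loop: each doubly-bonded ring atom is sp² with one p-orbital electron; the oxygen donates one lone pair from its p orbital. The ring is fully conjugated.
π-electron count: 5 × 2 = 10 from the double-bond units + 2 from the O atom = 12.
12 = 4(3); a planar, fully conjugated 4n system is antiaromatic.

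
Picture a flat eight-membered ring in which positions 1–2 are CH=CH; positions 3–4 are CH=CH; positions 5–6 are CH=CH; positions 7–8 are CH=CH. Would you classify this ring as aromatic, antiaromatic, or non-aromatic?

Antiaromatic

Every ring atom contributes a p orbital perpendicular to the ring (every atom in a ring double bond is sp² and brings one electron to the p orbital), so the π system is cyclic and fully conjugated.
π-electron count: 4 × 2 = 8 from the 4 double-bond units.
8 = 4(2); a planar, fully conjugated 4n system is antiaromatic.
(The species described is cyclooctatetraene.)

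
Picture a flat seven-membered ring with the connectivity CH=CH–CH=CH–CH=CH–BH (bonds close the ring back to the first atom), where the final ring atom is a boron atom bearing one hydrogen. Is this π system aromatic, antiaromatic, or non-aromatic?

Aromatic

The p orbitals form a continuous loop: the double-bond atoms are sp², each contributing one p electron; the boron has an empty p orbital. The ring is fully conjugated.
Tallying contributions gives 3 × 2 = 6 from the double-bond units + 0 from the BH atom = 6.
That gives a 4n+2 count (6, n = 1).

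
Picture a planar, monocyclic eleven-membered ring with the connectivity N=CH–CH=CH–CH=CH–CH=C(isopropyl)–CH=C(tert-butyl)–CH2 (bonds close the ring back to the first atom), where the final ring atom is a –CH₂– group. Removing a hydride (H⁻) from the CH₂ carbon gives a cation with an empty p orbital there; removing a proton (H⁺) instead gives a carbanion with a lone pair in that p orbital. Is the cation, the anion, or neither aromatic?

The cation

Once that carbon is sp², every ring atom has a p orbital and both ions are fully conjugated.
Cation: 5 × 2 + 0 = 10 π electrons → 4(2)+2, aromatic.
Anion: 5 × 2 + 2 = 12 π electrons → 4(3), antiaromatic.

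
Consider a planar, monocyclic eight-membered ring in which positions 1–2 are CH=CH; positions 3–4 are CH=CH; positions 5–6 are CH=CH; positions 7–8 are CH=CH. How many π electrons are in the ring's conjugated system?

8

All ring atoms are sp² and supply a p orbital to the ring (the double-bond atoms are sp², each contributing one p electron); the conjugation is uninterrupted.
π-electron count: 4 × 2 = 8 from the 4 double-bond units.
This is cyclooctatetraene.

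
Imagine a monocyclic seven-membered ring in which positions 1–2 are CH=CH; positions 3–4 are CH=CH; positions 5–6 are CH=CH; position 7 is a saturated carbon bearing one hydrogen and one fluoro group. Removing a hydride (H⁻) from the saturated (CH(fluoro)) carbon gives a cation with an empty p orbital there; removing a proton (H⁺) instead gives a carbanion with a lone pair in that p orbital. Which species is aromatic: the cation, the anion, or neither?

The cation

In either ion the ring is fully conjugated: every atom, including the new sp² carbon, supplies a p orbital.
Cation: 3 × 2 + 0 = 6 π electrons → 4(1)+2, aromatic.
Anion: 3 × 2 + 2 = 8 π electrons → 4(2), antiaromatic.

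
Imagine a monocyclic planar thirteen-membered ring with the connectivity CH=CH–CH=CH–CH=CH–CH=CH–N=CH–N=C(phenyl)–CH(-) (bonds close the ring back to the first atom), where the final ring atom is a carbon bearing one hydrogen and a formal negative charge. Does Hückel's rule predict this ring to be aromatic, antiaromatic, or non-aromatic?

Check conjugation: the double-bond atoms are sp², each contributing one p electron; each =N– nitrogen is pyridine-type (lone pair in the sp² plane, one electron in the p orbital); the carbanion's lone pair occupies the p orbital — every position has a p orbital, so the cyclic π system is continuous.
π-electron count: 6 × 2 = 12 from the double-bond units + 2 from the CH(-) atom = 14.
With 14 π electrons (n = 3), the Hückel 4n+2 condition holds.

Aromatic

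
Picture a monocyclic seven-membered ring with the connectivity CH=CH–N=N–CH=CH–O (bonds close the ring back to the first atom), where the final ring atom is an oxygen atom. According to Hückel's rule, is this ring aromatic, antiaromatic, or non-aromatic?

The p orbitals form a continuous loop: every atom in a ring double bond is sp² and brings one electron to the p orbital; each sp² =N– keeps its lone pair in-plane and puts one electron into the π system; the oxygen donates one lone pair from its p orbital. The ring is fully conjugated.
Tallying contributions gives 3 × 2 = 6 from the double-bond units + 2 from the O atom = 8.
With 8 = 4·2 π electrons, Hückel's rule classifies the planar ring as antiaromatic.

Antiaromatic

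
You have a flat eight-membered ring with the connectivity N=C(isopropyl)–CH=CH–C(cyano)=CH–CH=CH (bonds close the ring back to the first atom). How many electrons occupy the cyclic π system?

Check conjugation: every atom in a ring double bond is sp² and brings one electron to the p orbital; each =N– nitrogen is pyridine-type (lone pair in the sp² plane, one electron in the p orbital) — every position has a p orbital, so the cyclic π system is continuous.
Counting π electrons: 4 × 2 = 8 from the 4 double-bond units.

8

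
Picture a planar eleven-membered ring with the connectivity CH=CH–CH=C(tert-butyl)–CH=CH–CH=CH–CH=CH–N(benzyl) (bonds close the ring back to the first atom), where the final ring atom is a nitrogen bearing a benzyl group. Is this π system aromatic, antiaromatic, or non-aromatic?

Antiaromatic

Every ring atom contributes a p orbital perpendicular to the ring (each doubly-bonded ring atom is sp² with one p-orbital electron; the pyrrole-type nitrogen donates its lone pair from the p orbital), so the π system is cyclic and fully conjugated.
π-electron count: 5 × 2 = 10 from the double-bond units + 2 from the N(benzyl) atom = 12.
A 4n π count (12, n = 3) in a planar conjugated ring means antiaromatic.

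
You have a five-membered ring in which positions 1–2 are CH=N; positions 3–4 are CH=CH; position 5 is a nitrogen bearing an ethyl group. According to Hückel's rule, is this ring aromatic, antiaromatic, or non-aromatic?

The p orbitals form a continuous loop: each doubly-bonded ring atom is sp² with one p-orbital electron; the doubly-bonded nitrogens are pyridine-type — their lone pairs lie in the ring plane, leaving one electron in the p orbital; the pyrrole-type nitrogen donates its lone pair from the p orbital. The ring is fully conjugated.
Adding the contributions, 2 × 2 = 4 from the double-bond units + 2 from the N(ethyl) atom = 6.
6 = 4(1) + 2, which satisfies Hückel's 4n+2 rule.

Aromatic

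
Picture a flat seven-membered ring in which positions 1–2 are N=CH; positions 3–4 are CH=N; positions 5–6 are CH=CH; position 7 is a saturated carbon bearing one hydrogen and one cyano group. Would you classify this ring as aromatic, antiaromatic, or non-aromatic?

Because that saturated carbon is sp³ and has no p orbital in the ring π system at the CH(cyano) position, the π system cannot extend all the way around the ring.
Hückel's rule only applies to fully conjugated rings, so this one is simply non-aromatic.

Non-aromatic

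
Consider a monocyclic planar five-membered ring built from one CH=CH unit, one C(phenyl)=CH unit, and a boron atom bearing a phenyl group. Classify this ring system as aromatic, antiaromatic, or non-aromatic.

Antiaromatic

The p orbitals form a continuous loop: each doubly-bonded ring atom is sp² with one p-orbital electron; the boron has an empty p orbital. The ring is fully conjugated.
Adding the contributions, 2 × 2 = 4 from the double-bond units + 0 from the B(phenyl) atom = 4.
4 = 4(1); a planar, fully conjugated 4n system is antiaromatic.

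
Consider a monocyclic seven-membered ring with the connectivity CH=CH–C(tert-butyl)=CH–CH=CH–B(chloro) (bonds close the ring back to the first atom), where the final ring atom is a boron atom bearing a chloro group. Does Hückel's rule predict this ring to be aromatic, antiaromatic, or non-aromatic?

All ring atoms are sp² and supply a p orbital to the ring (every atom in a ring double bond is sp² and brings one electron to the p orbital; the boron has an empty p orbital); the conjugation is uninterrupted.
π-electron count: 3 × 2 = 6 from the double-bond units + 0 from the B(chloro) atom = 6.
6 = 4(1) + 2, which satisfies Hückel's 4n+2 rule.

Aromatic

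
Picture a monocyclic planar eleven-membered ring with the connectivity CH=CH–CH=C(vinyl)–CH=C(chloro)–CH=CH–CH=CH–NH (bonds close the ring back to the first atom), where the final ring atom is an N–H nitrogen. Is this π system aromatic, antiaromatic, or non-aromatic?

Antiaromatic

Check conjugation: every atom in a ring double bond is sp² and brings one electron to the p orbital; the pyrrole-type nitrogen donates its lone pair from the p orbital — every position has a p orbital, so the cyclic π system is continuous.
Counting π electrons: 5 × 2 = 10 from the double-bond units + 2 from the NH atom = 12.
12 is a 4n count (n = 3), so the planar conjugated ring is antiaromatic.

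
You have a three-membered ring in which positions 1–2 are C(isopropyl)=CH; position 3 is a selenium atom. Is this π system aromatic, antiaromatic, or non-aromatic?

Antiaromatic

All ring atoms are sp² and supply a p orbital to the ring (the double-bond atoms are sp², each contributing one p electron; the selenium donates one lone pair from its p orbital); the conjugation is uninterrupted.
Tallying contributions gives 1 × 2 = 2 from the double-bond unit + 2 from the Se atom = 4.
4 is a 4n count (n = 1), so the planar conjugated ring is antiaromatic.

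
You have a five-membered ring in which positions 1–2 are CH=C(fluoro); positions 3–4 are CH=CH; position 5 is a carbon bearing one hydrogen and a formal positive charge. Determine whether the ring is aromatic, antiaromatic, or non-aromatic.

All ring atoms are sp² and supply a p orbital to the ring (every atom in a ring double bond is sp² and brings one electron to the p orbital; the carbocation has an empty p orbital); the conjugation is uninterrupted.
Tallying contributions gives 2 × 2 = 4 from the double-bond units + 0 from the CH(+) atom = 4.
4 = 4(1); a planar, fully conjugated 4n system is antiaromatic.

Antiaromatic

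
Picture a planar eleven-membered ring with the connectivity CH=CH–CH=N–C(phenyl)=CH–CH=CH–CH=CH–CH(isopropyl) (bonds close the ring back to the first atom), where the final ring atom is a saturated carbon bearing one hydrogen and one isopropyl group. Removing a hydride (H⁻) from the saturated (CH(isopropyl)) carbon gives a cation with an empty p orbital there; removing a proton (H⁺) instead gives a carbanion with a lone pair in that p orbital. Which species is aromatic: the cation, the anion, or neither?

The cation

Once that carbon is sp², every ring atom has a p orbital and both ions are fully conjugated.
Cation: 5 × 2 + 0 = 10 π electrons → 4(2)+2, aromatic.
Anion: 5 × 2 + 2 = 12 π electrons → 4(3), antiaromatic.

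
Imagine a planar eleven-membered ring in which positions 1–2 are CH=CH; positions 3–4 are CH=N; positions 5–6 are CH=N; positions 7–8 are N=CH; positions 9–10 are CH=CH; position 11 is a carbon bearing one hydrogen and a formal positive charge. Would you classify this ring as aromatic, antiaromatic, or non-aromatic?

Every ring atom contributes a p orbital perpendicular to the ring (the double-bond atoms are sp², each contributing one p electron; each sp² =N– keeps its lone pair in-plane and puts one electron into the π system; the carbocation has an empty p orbital), so the π system is cyclic and fully conjugated.
Tallying contributions gives 5 × 2 = 10 from the double-bond units + 0 from the CH(+) atom = 10.
That gives a 4n+2 count (10, n = 2).

Aromatic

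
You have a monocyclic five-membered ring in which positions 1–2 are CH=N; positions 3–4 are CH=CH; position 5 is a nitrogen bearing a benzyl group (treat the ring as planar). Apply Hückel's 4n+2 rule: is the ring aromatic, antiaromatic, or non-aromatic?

Every ring atom contributes a p orbital perpendicular to the ring (every atom in a ring double bond is sp² and brings one electron to the p orbital; each sp² =N– keeps its lone pair in-plane and puts one electron into the π system; the pyrrole-type nitrogen donates its lone pair from the p orbital), so the π system is cyclic and fully conjugated.
Counting π electrons: 2 × 2 = 4 from the double-bond units + 2 from the N(benzyl) atom = 6.
Since 6 = 4·1 + 2, the ring meets the 4n+2 criterion.

Aromatic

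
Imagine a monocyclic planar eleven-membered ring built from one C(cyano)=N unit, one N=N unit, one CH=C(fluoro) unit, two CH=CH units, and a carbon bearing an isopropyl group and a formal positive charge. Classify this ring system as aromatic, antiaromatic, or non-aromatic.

Aromatic

Check conjugation: each doubly-bonded ring atom is sp² with one p-orbital electron; the doubly-bonded nitrogens are pyridine-type — their lone pairs lie in the ring plane, leaving one electron in the p orbital; the carbocation has an empty p orbital — every position has a p orbital, so the cyclic π system is continuous.
Tallying contributions gives 5 × 2 = 10 from the double-bond units + 0 from the C(isopropyl)(+) atom = 10.
That gives a 4n+2 count (10, n = 2).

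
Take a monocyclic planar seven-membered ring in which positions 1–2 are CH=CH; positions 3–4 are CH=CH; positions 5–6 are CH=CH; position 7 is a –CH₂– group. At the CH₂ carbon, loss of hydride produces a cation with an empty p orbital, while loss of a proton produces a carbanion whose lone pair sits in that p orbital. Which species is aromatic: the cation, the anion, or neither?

The cation

In both ions every ring atom is sp² and contributes a p orbital, so both rings are fully conjugated.
Cation: 3 × 2 + 0 = 6 π electrons → 4(1)+2, aromatic.
Anion: 3 × 2 + 2 = 8 π electrons → 4(2), antiaromatic.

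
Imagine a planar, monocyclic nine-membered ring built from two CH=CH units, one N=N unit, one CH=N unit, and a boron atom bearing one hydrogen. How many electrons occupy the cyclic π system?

8

All ring atoms are sp² and supply a p orbital to the ring (the double-bond atoms are sp², each contributing one p electron; each sp² =N– keeps its lone pair in-plane and puts one electron into the π system; the boron has an empty p orbital); the conjugation is uninterrupted.
Tallying contributions gives 4 × 2 = 8 from the double-bond units + 0 from the BH atom = 8.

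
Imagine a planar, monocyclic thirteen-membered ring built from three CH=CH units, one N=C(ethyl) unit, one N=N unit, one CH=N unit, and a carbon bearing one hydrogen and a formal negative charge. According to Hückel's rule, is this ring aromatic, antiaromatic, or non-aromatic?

The p orbitals form a continuous loop: each doubly-bonded ring atom is sp² with one p-orbital electron; the doubly-bonded nitrogens are pyridine-type — their lone pairs lie in the ring plane, leaving one electron in the p orbital; the carbanion's lone pair occupies the p orbital. The ring is fully conjugated.
Adding the contributions, 6 × 2 = 12 from the double-bond units + 2 from the CH(-) atom = 14.
With 14 π electrons (n = 3), the Hückel 4n+2 condition holds.

Aromatic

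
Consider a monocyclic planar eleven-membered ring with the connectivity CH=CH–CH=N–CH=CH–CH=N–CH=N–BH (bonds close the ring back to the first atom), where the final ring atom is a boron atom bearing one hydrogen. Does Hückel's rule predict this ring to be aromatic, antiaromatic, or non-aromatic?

Aromatic

All ring atoms are sp² and supply a p orbital to the ring (the double-bond atoms are sp², each contributing one p electron; each =N– nitrogen is pyridine-type (lone pair in the sp² plane, one electron in the p orbital); the boron has an empty p orbital); the conjugation is uninterrupted.
Tallying contributions gives 5 × 2 = 10 from the double-bond units + 0 from the BH atom = 10.
With 10 π electrons (n = 2), the Hückel 4n+2 condition holds.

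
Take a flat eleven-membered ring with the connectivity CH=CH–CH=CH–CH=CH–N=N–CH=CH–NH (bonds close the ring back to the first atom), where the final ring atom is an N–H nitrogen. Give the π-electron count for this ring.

Every ring atom contributes a p orbital perpendicular to the ring (the double-bond atoms are sp², each contributing one p electron; the doubly-bonded nitrogens are pyridine-type — their lone pairs lie in the ring plane, leaving one electron in the p orbital; the pyrrole-type nitrogen donates its lone pair from the p orbital), so the π system is cyclic and fully conjugated.
Tallying contributions gives 5 × 2 = 10 from the double-bond units + 2 from the NH atom = 12.

12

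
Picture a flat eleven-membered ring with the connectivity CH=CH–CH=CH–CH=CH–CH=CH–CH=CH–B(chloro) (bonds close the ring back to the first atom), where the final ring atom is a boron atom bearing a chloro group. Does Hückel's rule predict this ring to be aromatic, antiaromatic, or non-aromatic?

Check conjugation: each doubly-bonded ring atom is sp² with one p-orbital electron; the boron has an empty p orbital — every position has a p orbital, so the cyclic π system is continuous.
Counting π electrons: 5 × 2 = 10 from the double-bond units + 0 from the B(chloro) atom = 10.
10 = 4(2) + 2, which satisfies Hückel's 4n+2 rule.

Aromatic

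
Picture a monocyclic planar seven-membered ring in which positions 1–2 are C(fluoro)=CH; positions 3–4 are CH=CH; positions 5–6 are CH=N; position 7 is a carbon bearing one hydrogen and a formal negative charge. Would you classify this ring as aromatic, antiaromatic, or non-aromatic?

Antiaromatic

The p orbitals form a continuous loop: every atom in a ring double bond is sp² and brings one electron to the p orbital; the doubly-bonded nitrogens are pyridine-type — their lone pairs lie in the ring plane, leaving one electron in the p orbital; the carbanion's lone pair occupies the p orbital. The ring is fully conjugated.
Counting π electrons: 3 × 2 = 6 from the double-bond units + 2 from the CH(-) atom = 8.
8 is a 4n count (n = 2), so the planar conjugated ring is antiaromatic.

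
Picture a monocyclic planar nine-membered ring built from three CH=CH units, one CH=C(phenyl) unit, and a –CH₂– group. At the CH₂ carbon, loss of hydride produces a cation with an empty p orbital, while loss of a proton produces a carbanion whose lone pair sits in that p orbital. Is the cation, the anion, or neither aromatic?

The anion

Both ions have a continuous loop of p orbitals — each ring atom is sp².
Cation: 4 × 2 + 0 = 8 π electrons → 4(2), antiaromatic.
Anion: 4 × 2 + 2 = 10 π electrons → 4(2)+2, aromatic.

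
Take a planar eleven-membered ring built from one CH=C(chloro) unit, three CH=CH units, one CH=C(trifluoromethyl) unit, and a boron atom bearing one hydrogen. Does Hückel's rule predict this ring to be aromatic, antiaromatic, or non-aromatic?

The p orbitals form a continuous loop: the double-bond atoms are sp², each contributing one p electron; the boron has an empty p orbital. The ring is fully conjugated.
π-electron count: 5 × 2 = 10 from the double-bond units + 0 from the BH atom = 10.
10 = 4(2) + 2, which satisfies Hückel's 4n+2 rule.

Aromatic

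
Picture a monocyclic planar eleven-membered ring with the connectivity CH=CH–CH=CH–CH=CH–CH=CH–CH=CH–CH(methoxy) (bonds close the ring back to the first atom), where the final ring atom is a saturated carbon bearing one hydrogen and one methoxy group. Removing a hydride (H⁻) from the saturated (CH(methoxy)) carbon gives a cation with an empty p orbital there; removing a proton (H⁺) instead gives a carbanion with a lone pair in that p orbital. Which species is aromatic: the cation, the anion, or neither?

The cation

In either ion the ring is fully conjugated: every atom, including the new sp² carbon, supplies a p orbital.
Cation: 5 × 2 + 0 = 10 π electrons → 4(2)+2, aromatic.
Anion: 5 × 2 + 2 = 12 π electrons → 4(3), antiaromatic.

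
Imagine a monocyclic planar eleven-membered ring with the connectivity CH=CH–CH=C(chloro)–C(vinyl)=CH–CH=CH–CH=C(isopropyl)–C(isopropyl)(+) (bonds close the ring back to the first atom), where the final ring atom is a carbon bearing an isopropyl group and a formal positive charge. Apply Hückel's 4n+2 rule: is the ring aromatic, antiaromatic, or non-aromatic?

Check conjugation: each doubly-bonded ring atom is sp² with one p-orbital electron; the carbocation has an empty p orbital — every position has a p orbital, so the cyclic π system is continuous.
Tallying contributions gives 5 × 2 = 10 from the double-bond units + 0 from the C(isopropyl)(+) atom = 10.
Since 10 = 4·2 + 2, the ring meets the 4n+2 criterion.

Aromatic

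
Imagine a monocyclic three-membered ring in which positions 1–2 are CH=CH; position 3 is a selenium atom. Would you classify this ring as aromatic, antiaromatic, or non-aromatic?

All ring atoms are sp² and supply a p orbital to the ring (each doubly-bonded ring atom is sp² with one p-orbital electron; the selenium donates one lone pair from its p orbital); the conjugation is uninterrupted.
Counting π electrons: 1 × 2 = 2 from the double-bond unit + 2 from the Se atom = 4.
A 4n π count (4, n = 1) in a planar conjugated ring means antiaromatic.

Antiaromatic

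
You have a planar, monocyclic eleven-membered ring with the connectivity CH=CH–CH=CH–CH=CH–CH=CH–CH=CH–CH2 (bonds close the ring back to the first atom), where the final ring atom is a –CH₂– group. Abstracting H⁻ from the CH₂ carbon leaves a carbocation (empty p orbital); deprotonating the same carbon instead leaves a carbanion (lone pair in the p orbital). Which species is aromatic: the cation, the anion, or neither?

The cation

Once that carbon is sp², every ring atom has a p orbital and both ions are fully conjugated.
Cation: 5 × 2 + 0 = 10 π electrons → 4(2)+2, aromatic.
Anion: 5 × 2 + 2 = 12 π electrons → 4(3), antiaromatic.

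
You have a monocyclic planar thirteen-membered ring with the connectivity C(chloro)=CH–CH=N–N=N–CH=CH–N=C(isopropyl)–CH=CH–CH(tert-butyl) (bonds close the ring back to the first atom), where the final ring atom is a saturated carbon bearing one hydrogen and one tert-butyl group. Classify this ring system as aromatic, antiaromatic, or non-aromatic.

Because that saturated carbon is sp³ and has no p orbital in the ring π system at the CH(tert-butyl) position, the π system cannot extend all the way around the ring.
Hückel's rule only applies to fully conjugated rings, so this one is simply non-aromatic.

Non-aromatic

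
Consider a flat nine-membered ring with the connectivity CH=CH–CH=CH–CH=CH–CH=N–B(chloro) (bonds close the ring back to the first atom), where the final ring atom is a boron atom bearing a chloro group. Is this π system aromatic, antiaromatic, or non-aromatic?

All ring atoms are sp² and supply a p orbital to the ring (the double-bond atoms are sp², each contributing one p electron; the doubly-bonded nitrogens are pyridine-type — their lone pairs lie in the ring plane, leaving one electron in the p orbital; the boron has an empty p orbital); the conjugation is uninterrupted.
Adding the contributions, 4 × 2 = 8 from the double-bond units + 0 from the B(chloro) atom = 8.
With 8 = 4·2 π electrons, Hückel's rule classifies the planar ring as antiaromatic.

Antiaromatic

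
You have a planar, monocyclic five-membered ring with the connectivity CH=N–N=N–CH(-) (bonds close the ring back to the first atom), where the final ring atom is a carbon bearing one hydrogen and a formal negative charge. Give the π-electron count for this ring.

6

All ring atoms are sp² and supply a p orbital to the ring (every atom in a ring double bond is sp² and brings one electron to the p orbital; each =N– nitrogen is pyridine-type (lone pair in the sp² plane, one electron in the p orbital); the carbanion's lone pair occupies the p orbital); the conjugation is uninterrupted.
Counting π electrons: 2 × 2 = 4 from the double-bond units + 2 from the CH(-) atom = 6.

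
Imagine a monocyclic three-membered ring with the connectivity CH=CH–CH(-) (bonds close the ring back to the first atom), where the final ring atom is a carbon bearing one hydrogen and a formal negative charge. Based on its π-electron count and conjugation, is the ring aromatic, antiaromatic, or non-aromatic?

All ring atoms are sp² and supply a p orbital to the ring (each doubly-bonded ring atom is sp² with one p-orbital electron; the carbanion's lone pair occupies the p orbital); the conjugation is uninterrupted.
Tallying contributions gives 1 × 2 = 2 from the double-bond unit + 2 from the CH(-) atom = 4.
A 4n π count (4, n = 1) in a planar conjugated ring means antiaromatic.
This is the cyclopropenyl anion.

Antiaromatic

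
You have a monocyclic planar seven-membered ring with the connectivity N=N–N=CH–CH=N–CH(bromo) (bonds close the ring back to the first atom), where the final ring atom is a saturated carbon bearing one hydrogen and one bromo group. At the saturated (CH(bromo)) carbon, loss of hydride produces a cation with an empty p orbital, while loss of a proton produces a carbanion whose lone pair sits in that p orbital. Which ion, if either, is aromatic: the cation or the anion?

The cation

Once that carbon is sp², every ring atom has a p orbital and both ions are fully conjugated.
Cation: 3 × 2 + 0 = 6 π electrons → 4(1)+2, aromatic.
Anion: 3 × 2 + 2 = 8 π electrons → 4(2), antiaromatic.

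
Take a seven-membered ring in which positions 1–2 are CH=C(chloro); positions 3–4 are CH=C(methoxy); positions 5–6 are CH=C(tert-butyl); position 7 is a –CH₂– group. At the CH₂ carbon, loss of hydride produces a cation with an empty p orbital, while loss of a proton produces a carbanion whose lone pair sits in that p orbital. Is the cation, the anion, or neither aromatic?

In either ion the ring is fully conjugated: every atom, including the new sp² carbon, supplies a p orbital.
Cation: 3 × 2 + 0 = 6 π electrons → 4(1)+2, aromatic.
Anion: 3 × 2 + 2 = 8 π electrons → 4(2), antiaromatic.

The cation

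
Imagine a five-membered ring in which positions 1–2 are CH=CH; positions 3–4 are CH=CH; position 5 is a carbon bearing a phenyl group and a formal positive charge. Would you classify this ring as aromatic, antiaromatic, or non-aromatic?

Antiaromatic

All ring atoms are sp² and supply a p orbital to the ring (every atom in a ring double bond is sp² and brings one electron to the p orbital; the carbocation has an empty p orbital); the conjugation is uninterrupted.
Adding the contributions, 2 × 2 = 4 from the double-bond units + 0 from the C(phenyl)(+) atom = 4.
4 = 4(1); a planar, fully conjugated 4n system is antiaromatic.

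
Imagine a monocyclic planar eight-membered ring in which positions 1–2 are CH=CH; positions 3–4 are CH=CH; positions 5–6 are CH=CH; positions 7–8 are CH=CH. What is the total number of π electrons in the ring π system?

All ring atoms are sp² and supply a p orbital to the ring (each doubly-bonded ring atom is sp² with one p-orbital electron); the conjugation is uninterrupted.
Tallying contributions gives 4 × 2 = 8 from the 4 double-bond units.
(The species described is cyclooctatetraene.)

8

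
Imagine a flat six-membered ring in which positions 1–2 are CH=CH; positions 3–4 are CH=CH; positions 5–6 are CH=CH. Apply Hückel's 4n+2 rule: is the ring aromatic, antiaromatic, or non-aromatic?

Aromatic

The p orbitals form a continuous loop: each doubly-bonded ring atom is sp² with one p-orbital electron. The ring is fully conjugated.
Tallying contributions gives 3 × 2 = 6 from the 3 double-bond units.
6 = 4(1) + 2, which satisfies Hückel's 4n+2 rule.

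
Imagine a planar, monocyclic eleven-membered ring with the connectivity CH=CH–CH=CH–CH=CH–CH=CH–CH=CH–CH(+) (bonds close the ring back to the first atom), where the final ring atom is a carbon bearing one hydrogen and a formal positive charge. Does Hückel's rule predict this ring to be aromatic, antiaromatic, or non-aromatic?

The p orbitals form a continuous loop: every atom in a ring double bond is sp² and brings one electron to the p orbital; the carbocation has an empty p orbital. The ring is fully conjugated.
Adding the contributions, 5 × 2 = 10 from the double-bond units + 0 from the CH(+) atom = 10.
With 10 π electrons (n = 2), the Hückel 4n+2 condition holds.

Aromatic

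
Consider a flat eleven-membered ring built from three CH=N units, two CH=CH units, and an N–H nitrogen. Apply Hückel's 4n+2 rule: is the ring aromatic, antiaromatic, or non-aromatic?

Antiaromatic

The p orbitals form a continuous loop: every atom in a ring double bond is sp² and brings one electron to the p orbital; the doubly-bonded nitrogens are pyridine-type — their lone pairs lie in the ring plane, leaving one electron in the p orbital; the pyrrole-type nitrogen donates its lone pair from the p orbital. The ring is fully conjugated.
Tallying contributions gives 5 × 2 = 10 from the double-bond units + 2 from the NH atom = 12.
A 4n π count (12, n = 3) in a planar conjugated ring means antiaromatic.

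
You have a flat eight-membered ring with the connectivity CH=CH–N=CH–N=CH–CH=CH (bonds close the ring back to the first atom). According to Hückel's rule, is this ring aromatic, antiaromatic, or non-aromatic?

Antiaromatic

Every ring atom contributes a p orbital perpendicular to the ring (each doubly-bonded ring atom is sp² with one p-orbital electron; each sp² =N– keeps its lone pair in-plane and puts one electron into the π system), so the π system is cyclic and fully conjugated.
Counting π electrons: 4 × 2 = 8 from the 4 double-bond units.
8 = 4(2); a planar, fully conjugated 4n system is antiaromatic.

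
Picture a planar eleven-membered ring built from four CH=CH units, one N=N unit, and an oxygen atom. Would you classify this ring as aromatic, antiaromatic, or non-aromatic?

Check conjugation: each doubly-bonded ring atom is sp² with one p-orbital electron; the doubly-bonded nitrogens are pyridine-type — their lone pairs lie in the ring plane, leaving one electron in the p orbital; the oxygen donates one lone pair from its p orbital — every position has a p orbital, so the cyclic π system is continuous.
π-electron count: 5 × 2 = 10 from the double-bond units + 2 from the O atom = 12.
12 = 4(3); a planar, fully conjugated 4n system is antiaromatic.

Antiaromatic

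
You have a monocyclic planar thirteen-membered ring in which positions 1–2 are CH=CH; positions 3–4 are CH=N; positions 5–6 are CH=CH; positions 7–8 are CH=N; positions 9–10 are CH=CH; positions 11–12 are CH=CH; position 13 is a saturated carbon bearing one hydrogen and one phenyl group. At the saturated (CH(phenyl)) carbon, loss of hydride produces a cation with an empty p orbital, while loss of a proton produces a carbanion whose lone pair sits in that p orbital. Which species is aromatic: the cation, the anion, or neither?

In either ion the ring is fully conjugated: every atom, including the new sp² carbon, supplies a p orbital.
Cation: 6 × 2 + 0 = 12 π electrons → 4(3), antiaromatic.
Anion: 6 × 2 + 2 = 14 π electrons → 4(3)+2, aromatic.

The anion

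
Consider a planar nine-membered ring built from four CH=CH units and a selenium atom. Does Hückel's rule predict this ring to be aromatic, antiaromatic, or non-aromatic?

Every ring atom contributes a p orbital perpendicular to the ring (each doubly-bonded ring atom is sp² with one p-orbital electron; the selenium donates one lone pair from its p orbital), so the π system is cyclic and fully conjugated.
Adding the contributions, 4 × 2 = 8 from the double-bond units + 2 from the Se atom = 10.
10 = 4(2) + 2, which satisfies Hückel's 4n+2 rule.

Aromatic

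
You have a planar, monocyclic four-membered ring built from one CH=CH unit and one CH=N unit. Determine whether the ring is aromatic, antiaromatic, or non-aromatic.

Check conjugation: each doubly-bonded ring atom is sp² with one p-orbital electron; each =N– nitrogen is pyridine-type (lone pair in the sp² plane, one electron in the p orbital) — every position has a p orbital, so the cyclic π system is continuous.
Tallying contributions gives 2 × 2 = 4 from the 2 double-bond units.
With 4 = 4·1 π electrons, Hückel's rule classifies the planar ring as antiaromatic.

Antiaromatic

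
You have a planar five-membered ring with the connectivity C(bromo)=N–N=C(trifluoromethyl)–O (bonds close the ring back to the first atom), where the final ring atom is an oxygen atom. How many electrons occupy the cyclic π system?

All ring atoms are sp² and supply a p orbital to the ring (the double-bond atoms are sp², each contributing one p electron; the doubly-bonded nitrogens are pyridine-type — their lone pairs lie in the ring plane, leaving one electron in the p orbital; the oxygen donates one lone pair from its p orbital); the conjugation is uninterrupted.
π-electron count: 2 × 2 = 4 from the double-bond units + 2 from the O atom = 6.

6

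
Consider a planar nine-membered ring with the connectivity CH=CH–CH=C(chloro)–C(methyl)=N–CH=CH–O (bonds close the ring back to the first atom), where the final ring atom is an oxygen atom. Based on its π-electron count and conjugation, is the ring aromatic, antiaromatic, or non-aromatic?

Aromatic

Check conjugation: every atom in a ring double bond is sp² and brings one electron to the p orbital; each =N– nitrogen is pyridine-type (lone pair in the sp² plane, one electron in the p orbital); the oxygen donates one lone pair from its p orbital — every position has a p orbital, so the cyclic π system is continuous.
Counting π electrons: 4 × 2 = 8 from the double-bond units + 2 from the O atom = 10.
With 10 π electrons (n = 2), the Hückel 4n+2 condition holds.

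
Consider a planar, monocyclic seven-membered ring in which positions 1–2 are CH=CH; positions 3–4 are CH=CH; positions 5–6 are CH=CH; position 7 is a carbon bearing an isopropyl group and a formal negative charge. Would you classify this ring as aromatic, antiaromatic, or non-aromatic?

Antiaromatic

All ring atoms are sp² and supply a p orbital to the ring (each doubly-bonded ring atom is sp² with one p-orbital electron; the carbanion's lone pair occupies the p orbital); the conjugation is uninterrupted.
π-electron count: 3 × 2 = 6 from the double-bond units + 2 from the C(isopropyl)(-) atom = 8.
8 is a 4n count (n = 2), so the planar conjugated ring is antiaromatic.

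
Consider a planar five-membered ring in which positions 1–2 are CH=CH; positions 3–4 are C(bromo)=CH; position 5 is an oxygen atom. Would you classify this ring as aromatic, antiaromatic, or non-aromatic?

Every ring atom contributes a p orbital perpendicular to the ring (the double-bond atoms are sp², each contributing one p electron; the oxygen donates one lone pair from its p orbital), so the π system is cyclic and fully conjugated.
Tallying contributions gives 2 × 2 = 4 from the double-bond units + 2 from the O atom = 6.
Since 6 = 4·1 + 2, the ring meets the 4n+2 criterion.

Aromatic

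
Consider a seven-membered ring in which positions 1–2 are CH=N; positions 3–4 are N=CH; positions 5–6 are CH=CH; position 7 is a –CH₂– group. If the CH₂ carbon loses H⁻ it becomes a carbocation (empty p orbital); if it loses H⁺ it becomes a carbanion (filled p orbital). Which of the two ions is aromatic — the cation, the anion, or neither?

The cation

In both ions every ring atom is sp² and contributes a p orbital, so both rings are fully conjugated.
Cation: 3 × 2 + 0 = 6 π electrons → 4(1)+2, aromatic.
Anion: 3 × 2 + 2 = 8 π electrons → 4(2), antiaromatic.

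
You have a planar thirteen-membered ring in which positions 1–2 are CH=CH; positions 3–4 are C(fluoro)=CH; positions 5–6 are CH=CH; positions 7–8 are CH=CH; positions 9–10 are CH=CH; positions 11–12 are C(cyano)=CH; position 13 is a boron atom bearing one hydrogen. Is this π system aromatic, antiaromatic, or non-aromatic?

Antiaromatic

Check conjugation: each doubly-bonded ring atom is sp² with one p-orbital electron; the boron has an empty p orbital — every position has a p orbital, so the cyclic π system is continuous.
π-electron count: 6 × 2 = 12 from the double-bond units + 0 from the BH atom = 12.
A 4n π count (12, n = 3) in a planar conjugated ring means antiaromatic.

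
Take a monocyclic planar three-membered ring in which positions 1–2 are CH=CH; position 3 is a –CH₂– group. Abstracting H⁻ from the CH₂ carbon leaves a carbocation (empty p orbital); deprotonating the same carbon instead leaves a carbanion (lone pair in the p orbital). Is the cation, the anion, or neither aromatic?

In either ion the ring is fully conjugated: every atom, including the new sp² carbon, supplies a p orbital.
Cation: 1 × 2 + 0 = 2 π electrons → 4(0)+2, aromatic.
Anion: 1 × 2 + 2 = 4 π electrons → 4(1), antiaromatic.

The cation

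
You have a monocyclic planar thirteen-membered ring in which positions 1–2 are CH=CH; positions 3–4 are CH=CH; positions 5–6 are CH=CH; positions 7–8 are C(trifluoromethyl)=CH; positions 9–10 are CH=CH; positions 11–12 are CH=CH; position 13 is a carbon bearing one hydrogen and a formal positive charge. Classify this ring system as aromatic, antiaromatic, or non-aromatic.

Antiaromatic

The p orbitals form a continuous loop: each doubly-bonded ring atom is sp² with one p-orbital electron; the carbocation has an empty p orbital. The ring is fully conjugated.
π-electron count: 6 × 2 = 12 from the double-bond units + 0 from the CH(+) atom = 12.
12 is a 4n count (n = 3), so the planar conjugated ring is antiaromatic.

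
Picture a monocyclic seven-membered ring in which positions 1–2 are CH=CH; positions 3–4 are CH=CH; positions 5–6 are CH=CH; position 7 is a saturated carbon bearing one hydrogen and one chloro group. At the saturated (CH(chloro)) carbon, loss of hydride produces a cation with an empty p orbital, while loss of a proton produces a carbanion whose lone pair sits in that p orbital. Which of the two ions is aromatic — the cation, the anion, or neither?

The cation

Once that carbon is sp², every ring atom has a p orbital and both ions are fully conjugated.
Cation: 3 × 2 + 0 = 6 π electrons → 4(1)+2, aromatic.
Anion: 3 × 2 + 2 = 8 π electrons → 4(2), antiaromatic.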